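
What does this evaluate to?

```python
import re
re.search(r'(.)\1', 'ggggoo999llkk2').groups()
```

`\1` is not a pattern — it's the concrete string captured by group 1, re-applied verbatim.
Unlike `match`, `search` isn't anchored — it looks for the pattern anywhere in the string.
The match spans [0:2] → 'gg'.
Captured: group 1 = 'g'.

('g',)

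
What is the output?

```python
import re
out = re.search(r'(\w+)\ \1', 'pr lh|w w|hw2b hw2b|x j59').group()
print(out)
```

w w

After group 1 captures some text, `\1` only succeeds where that same text appears again.
`re.search` scans for the first position where the pattern succeeds.
The match spans [6:9] → 'w w'.
Captured: group 1 = 'w'.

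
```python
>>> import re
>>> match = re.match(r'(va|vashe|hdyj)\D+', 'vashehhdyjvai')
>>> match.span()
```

With `match`, the pattern is implicitly anchored at the beginning.
The match spans [0:13] → 'vashehhdyjvai'.
Captured: group 1 = 'va'.

(0, 13)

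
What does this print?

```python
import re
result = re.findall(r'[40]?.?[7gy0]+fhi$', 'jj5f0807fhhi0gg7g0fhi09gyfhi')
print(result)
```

['09gyfhi']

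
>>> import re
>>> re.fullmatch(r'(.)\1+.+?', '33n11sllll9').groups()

The match spans [0:11] → '33n11sllll9'.
Captured: group 1 = '3'.

('3',)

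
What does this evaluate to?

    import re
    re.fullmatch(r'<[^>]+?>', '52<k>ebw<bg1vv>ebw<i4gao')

For `fullmatch`, every character of the input must be accounted for by the pattern.
Here the string isn't matched end-to-end, so the call returns None.

None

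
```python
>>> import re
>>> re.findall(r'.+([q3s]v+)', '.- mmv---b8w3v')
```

The pattern matches one or more of any character; then one of [q3s], then one or more of the literal 'v' (captured).
Matches: at [0:14] match '.- mmv---b8w3v', group 1 = '3v'.
`findall` collects group 1 from the one match (1 total).

['3v']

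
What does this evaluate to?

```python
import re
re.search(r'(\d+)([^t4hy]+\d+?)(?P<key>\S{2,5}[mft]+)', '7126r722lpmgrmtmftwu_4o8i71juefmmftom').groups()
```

('7126', 'r722', 'lpmgrmtmft')

This matches one or more of a digit (captured); then one or more of any character except [t4hy], then one or more of a digit (lazy) (captured); then 2 to 5 of a non-whitespace character, then one or more of one of [mft] (captured as 'key').
`re.search` tries every starting position until one works.
The match spans [0:18] → '7126r722lpmgrmtmft'.
Captured: group 1 = '7126', group 2 = 'r722', group 3 = 'lpmgrmtmft'.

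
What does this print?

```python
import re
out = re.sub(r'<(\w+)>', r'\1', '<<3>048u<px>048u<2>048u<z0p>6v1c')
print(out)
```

Matches: at [1:4] → '<3>'; at [8:12] → '<px>'; at [16:19] → '<2>'; at [23:28] → '<z0p>'.
Each match is replaced using the text its own group 1 captured.

<3048upx048u2048uz0p6v1c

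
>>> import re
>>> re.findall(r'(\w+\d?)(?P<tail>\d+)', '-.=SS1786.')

[('SS178', '6')]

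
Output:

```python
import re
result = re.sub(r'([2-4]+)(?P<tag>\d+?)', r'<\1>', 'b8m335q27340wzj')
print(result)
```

b8m<33>q<2><34>wzj

This matches one or more of a character in [2-4] (captured); then one or more of a digit (lazy) (captured as 'tag').
With the lazy modifier that quantifier settles for the fewest repetitions that let the rest of the pattern succeed (the atoms after it are unaffected and can still be greedy).
Matches: at [3:6] → '335'; at [7:9] → '27'; at [9:12] → '340'.
Each match is replaced using the text its own group 1 captured.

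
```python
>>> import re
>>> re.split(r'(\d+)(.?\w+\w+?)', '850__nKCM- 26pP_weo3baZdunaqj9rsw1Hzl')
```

`re.split` interleaves the captured-group text with the surrounding fragments.

['', '850', '__nKCM', '- ', '26', 'pP_weo3baZdunaqj9rsw1Hzl', '']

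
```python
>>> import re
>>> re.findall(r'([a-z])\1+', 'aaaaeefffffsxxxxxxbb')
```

['a', 'e', 'f', 'x', 'b']

`\1` has to match the exact text group 1 already captured.
Because there's exactly one group, `findall` drops the full match and keeps group 1 from each hit.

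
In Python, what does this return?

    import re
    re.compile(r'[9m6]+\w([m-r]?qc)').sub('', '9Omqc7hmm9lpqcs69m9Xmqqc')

'7hs69m9X'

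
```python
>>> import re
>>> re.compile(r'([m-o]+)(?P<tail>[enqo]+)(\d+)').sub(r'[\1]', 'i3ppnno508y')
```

Pattern: one or more of a character in [m-o] (captured); then one or more of one of [enqo] (captured as 'tail'); then one or more of a digit (captured).
Matches: at [4:10] → 'nno508'.
Each match is replaced using the text its own group 1 captured.

'i3pp[nn]y'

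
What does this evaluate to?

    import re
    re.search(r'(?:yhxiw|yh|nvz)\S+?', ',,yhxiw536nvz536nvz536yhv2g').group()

Alternation tries branches left to right and keeps the first one that lets the overall match succeed at that position.
The match spans [2:8] → 'yhxiw5'.

'yhxiw5'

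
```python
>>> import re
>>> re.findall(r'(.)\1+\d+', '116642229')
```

['1']

A backreference is literal: `\1` must see the identical characters the first group matched.
With a single group, `findall` returns only what that group captured — 1 item.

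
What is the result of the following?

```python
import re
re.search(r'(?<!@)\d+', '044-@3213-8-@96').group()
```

The negative lookahead/lookbehind blocks any match where the forbidden context is present.
The match spans [0:3] → '044'.

'044'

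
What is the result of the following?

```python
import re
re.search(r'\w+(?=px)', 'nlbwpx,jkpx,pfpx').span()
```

Lookahead/lookbehind check context without consuming it, so the matched span excludes the asserted characters.
Unlike `match`, `search` isn't anchored — it looks for the pattern anywhere in the string.
The match spans [0:4] → 'nlbw'.

(0, 4)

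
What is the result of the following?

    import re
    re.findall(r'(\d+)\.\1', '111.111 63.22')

The backreference `\1` re-matches whatever the first group consumed, character for character.
Matches: at [0:7] match '111.111', group 1 = '111'.
One capturing group, so `findall` returns just the captured substring from the one match — 1 in all.

['111']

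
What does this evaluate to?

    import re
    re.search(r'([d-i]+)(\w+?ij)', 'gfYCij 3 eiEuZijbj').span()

The pattern matches one or more of a character in [d-i] (captured); then one or more of a word character (lazy), then the literal 'ij' (captured).
`re.search` scans for the first position where the pattern succeeds.
The match spans [0:6] → 'gfYCij'.
Captured: group 1 = 'gf', group 2 = 'YCij'.

(0, 6)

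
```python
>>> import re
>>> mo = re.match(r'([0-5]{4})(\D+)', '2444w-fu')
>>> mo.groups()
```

The match spans [0:8] → '2444w-fu'.
Captured: group 1 = '2444', group 2 = 'w-fu'.

('2444', 'w-fu')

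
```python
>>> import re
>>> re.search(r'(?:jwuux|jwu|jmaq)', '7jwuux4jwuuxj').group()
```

'jwuux'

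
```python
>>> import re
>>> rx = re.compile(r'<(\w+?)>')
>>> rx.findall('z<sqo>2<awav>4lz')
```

One capturing group, so `findall` returns just the captured substring from each match — 2 in all.

['sqo', 'awav']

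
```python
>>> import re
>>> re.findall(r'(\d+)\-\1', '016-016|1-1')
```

['016', '1']

A backreference is literal: `\1` must see the identical characters the first group matched.
Matches: at [0:7] match '016-016', group 1 = '016'; at [8:11] match '1-1', group 1 = '1'.
With a single group, `findall` returns only what that group captured — 2 items.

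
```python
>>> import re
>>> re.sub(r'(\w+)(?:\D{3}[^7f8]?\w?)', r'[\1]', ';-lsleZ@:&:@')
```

Pattern: one or more of a word character (captured); then exactly 3 of a non-digit, then optionally any character except [7f8], then optionally a word character (non-capturing group).
Matches: at [2:11] → 'lsleZ@:&:'.
The replacement refers to a captured group, so each match is rewritten using its own captured text.

';-[lsleZ]@'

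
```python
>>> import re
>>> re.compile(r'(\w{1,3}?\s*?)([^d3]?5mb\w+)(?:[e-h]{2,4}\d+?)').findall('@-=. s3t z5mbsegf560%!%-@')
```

The pattern matches 1 to 3 of a word character (lazy), then zero or more of whitespace (lazy) (captured); then optionally any character except [d3], then the literal '5mb', then one or more of a word character (captured); then 2 to 4 of a character in [e-h], then one or more of a digit (lazy) (non-capturing group).
Matches: at [5:18] match 's3t z5mbsegf5', groups = ('s3t ', 'z5mbse').
With 2 capturing groups, `findall` returns a 2-tuple per match.

[('s3t ', 'z5mbse')]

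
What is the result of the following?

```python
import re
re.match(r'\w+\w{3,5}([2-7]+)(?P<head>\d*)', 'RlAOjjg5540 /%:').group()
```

'RlAOjjg5540'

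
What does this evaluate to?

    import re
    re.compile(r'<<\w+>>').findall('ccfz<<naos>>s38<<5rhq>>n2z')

['<<naos>>', '<<5rhq>>']

Scanning left to right: at [4:12] → '<<naos>>'; at [15:23] → '<<5rhq>>'.
Since nothing is captured, `findall` lists the 2 matched substrings directly.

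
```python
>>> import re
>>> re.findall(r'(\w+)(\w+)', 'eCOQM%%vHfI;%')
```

Pattern: one or more of a word character (captured); then one or more of a word character (captured).
Matches: at [0:5] match 'eCOQM', groups = ('eCOQ', 'M'); at [7:11] match 'vHfI', groups = ('vHf', 'I').
`findall` packs the 2 group values into a tuple for every match.

[('eCOQ', 'M'), ('vHf', 'I')]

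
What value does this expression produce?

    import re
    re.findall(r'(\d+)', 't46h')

['46']

With a single group, `findall` returns only what that group captured — 1 item.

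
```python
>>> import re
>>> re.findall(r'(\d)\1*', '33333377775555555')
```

A backreference is literal: `\1` must see the identical characters the first group matched.
One capturing group, so `findall` returns just the captured substring from each match — 3 in all.

['3', '7', '5']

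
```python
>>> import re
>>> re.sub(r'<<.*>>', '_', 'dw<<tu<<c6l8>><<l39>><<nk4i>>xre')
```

'dw_xre'

Matches: at [2:29] → '<<tu<<c6l8>><<l39>><<nk4i>>'.
`sub` substitutes '_' at each match site.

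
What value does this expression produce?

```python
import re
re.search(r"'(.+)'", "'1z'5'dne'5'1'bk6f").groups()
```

The match spans [0:14] → "'1z'5'dne'5'1'".
Captured: group 1 = "1z'5'dne'5'1".

("1z'5'dne'5'1",)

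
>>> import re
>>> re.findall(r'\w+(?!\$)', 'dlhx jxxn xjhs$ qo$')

The negative lookaround is zero-width — it rules out positions where the adjacent text would match, without consuming anything.
Matches: at [0:4] → 'dlhx'; at [5:9] → 'jxxn'; at [10:13] → 'xjh'; at [16:17] → 'q'.
With no groups in the pattern, `findall` gives back each whole match — 4 here.

['dlhx', 'jxxn', 'xjh', 'q']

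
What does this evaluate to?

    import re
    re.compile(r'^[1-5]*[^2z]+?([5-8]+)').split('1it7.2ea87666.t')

['', '7', '.2ea87666.t']

This matches anchored at the start of the string; then zero or more of a character in [1-5], then one or more of any character except [2z] (lazy); then one or more of a character in [5-8] (captured).
The group in the pattern means `split` returns the separators' captures alongside the pieces.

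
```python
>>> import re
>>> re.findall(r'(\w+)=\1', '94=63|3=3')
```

['3']

The backreference `\1` re-matches whatever the first group consumed, character for character.
Matches: at [6:9] match '3=3', group 1 = '3'.
Because there's exactly one group, `findall` drops the full match and keeps group 1 from the one hit.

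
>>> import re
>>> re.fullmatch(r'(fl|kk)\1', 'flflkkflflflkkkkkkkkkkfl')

The backreference `\1` re-matches whatever the first group consumed, character for character.
`fullmatch` succeeds only if the pattern covers the string from start to end.
Here the pattern can't cover the whole string, so the call returns None.

None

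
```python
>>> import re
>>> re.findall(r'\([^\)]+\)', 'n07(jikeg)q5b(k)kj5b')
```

['(jikeg)', '(k)']

`findall` yields the raw match text (2 of them) because the pattern has no groups.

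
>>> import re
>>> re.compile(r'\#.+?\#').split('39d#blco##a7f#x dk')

A `+?`/`*?`/`{m,n}?` starts at its minimum and grows only as far as needed for what follows to match.
Matches to split on: at [3:9] → '#blco#'; at [9:14] → '#a7f#'.
Splitting on the pattern gives 3 pieces.

['39d', '', 'x dk']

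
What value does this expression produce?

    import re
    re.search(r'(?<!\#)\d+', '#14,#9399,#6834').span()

(2, 3)

Because the assertion is negative and zero-width, positions next to the forbidden text are skipped.
`search` walks the string left to right and returns the first match it finds.
The match spans [2:3] → '4'.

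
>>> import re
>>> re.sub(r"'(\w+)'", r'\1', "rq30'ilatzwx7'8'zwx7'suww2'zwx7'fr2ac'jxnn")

The replacement refers to a captured group, so each match is rewritten using its own captured text.

"rq30ilatzwx78zwx7suww2zwx7fr2ac'jxnn"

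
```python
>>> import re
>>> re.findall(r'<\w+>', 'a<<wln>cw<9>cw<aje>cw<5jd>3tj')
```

['<wln>', '<9>', '<aje>', '<5jd>']

Matches: at [2:7] → '<wln>'; at [9:12] → '<9>'; at [14:19] → '<aje>'; at [21:26] → '<5jd>'.
No capturing groups, so `findall` returns the 4 full match strings.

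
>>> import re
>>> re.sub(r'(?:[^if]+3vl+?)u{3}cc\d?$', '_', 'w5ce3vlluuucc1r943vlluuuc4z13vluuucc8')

'_'

Pattern: one or more of any character except [if], then the literal '3v', then one or more of a literal 'l' (lazy) (non-capturing group); then exactly 3 of a literal 'u', then the literal 'cc', then optionally a digit; then anchored at the end.
Matches: at [0:37] → 'w5ce3vlluuucc1r943vlluuuc4z13vluuucc8'.
Each match is replaced by '_'.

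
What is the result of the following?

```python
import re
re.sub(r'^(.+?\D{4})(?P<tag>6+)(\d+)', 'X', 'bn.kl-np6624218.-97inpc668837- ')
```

With the lazy modifier that quantifier settles for the fewest repetitions that let the rest of the pattern succeed (the atoms after it are unaffected and can still be greedy).
Each match is replaced by 'X'.

'X.-97inpc668837- '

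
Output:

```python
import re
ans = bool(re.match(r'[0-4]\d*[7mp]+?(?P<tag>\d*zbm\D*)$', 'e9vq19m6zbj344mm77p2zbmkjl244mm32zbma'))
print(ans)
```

False

Pattern: a character in [0-4], then zero or more of a digit, then one or more of one of [7mp] (lazy); then zero or more of a digit, then the literal 'zbm', then zero or more of a non-digit (captured as 'tag'); then anchored at the end.
`re.match` won't scan ahead — the pattern has to work from the very first character.
Here position 0 doesn't satisfy it, so the call returns None, and `bool(None)` is False.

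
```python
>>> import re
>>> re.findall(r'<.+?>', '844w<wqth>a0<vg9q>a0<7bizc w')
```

['<wqth>', '<vg9q>']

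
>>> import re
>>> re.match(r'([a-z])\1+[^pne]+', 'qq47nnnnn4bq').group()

'qq47'

`re.match` only tries the pattern at the start of the string.
The match spans [0:4] → 'qq47'.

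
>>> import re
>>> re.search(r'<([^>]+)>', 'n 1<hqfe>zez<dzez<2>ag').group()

'<hqfe>'

The match spans [3:9] → '<hqfe>'.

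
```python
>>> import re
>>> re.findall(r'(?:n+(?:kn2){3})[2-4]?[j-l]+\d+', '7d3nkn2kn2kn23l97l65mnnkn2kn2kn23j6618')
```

['nkn2kn2kn23l97', 'nnkn2kn2kn23j6618']

`findall` yields the raw match text (2 of them) because the pattern has no groups.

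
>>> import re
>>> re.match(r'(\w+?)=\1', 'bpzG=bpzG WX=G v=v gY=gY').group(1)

The match spans [0:9] → 'bpzG=bpzG'.
Captured: group 1 = 'bpzG'.

'bpzG'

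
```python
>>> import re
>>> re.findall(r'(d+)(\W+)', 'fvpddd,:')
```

[('ddd', ',:')]

This matches one or more of a literal 'd' (captured); then one or more of a non-word character (captured).
Matches: at [3:8] match 'ddd,:', groups = ('ddd', ',:').
Multiple groups make `findall` return tuples — one 2-tuple for the one match.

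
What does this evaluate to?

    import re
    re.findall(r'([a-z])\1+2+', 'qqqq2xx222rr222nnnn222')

`\1` is not a pattern — it's the concrete string captured by group 1, re-applied verbatim.
`findall` collects group 1 from each match (4 total).

['q', 'x', 'r', 'n']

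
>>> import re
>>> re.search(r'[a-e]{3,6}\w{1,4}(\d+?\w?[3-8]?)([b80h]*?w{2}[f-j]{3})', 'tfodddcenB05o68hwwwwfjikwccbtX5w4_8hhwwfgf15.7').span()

(25, 42)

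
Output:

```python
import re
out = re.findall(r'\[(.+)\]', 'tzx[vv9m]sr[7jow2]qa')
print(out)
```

Walking the string: at [3:18] match '[vv9m]sr[7jow2]', group 1 = 'vv9m]sr[7jow2'.
Because there's exactly one group, `findall` drops the full match and keeps group 1 from the one hit.

['vv9m]sr[7jow2']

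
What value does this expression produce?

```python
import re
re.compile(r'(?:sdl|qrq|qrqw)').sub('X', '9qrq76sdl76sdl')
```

Matches: at [1:4] → 'qrq'; at [6:9] → 'sdl'; at [11:14] → 'sdl'.
`sub` substitutes 'X' at each match site.

'9X76X76X'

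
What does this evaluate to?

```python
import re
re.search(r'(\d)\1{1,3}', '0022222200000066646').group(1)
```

'0'

`\1` has to match the exact text group 1 already captured.
`re.search` tries every starting position until one works.
The match spans [0:2] → '00'.
Captured: group 1 = '0'.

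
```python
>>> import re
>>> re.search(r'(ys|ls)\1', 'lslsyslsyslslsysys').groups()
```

('ls',)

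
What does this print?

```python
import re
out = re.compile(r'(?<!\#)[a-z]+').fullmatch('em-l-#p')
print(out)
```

`(?!…)`/`(?<!…)` only lets a position through if the neighbouring text does NOT match; no characters are consumed.
`re.fullmatch` requires the pattern to consume the entire string.
Here the string isn't matched end-to-end, so the call returns None.

None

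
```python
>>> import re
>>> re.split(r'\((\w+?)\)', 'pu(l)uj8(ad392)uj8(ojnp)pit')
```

['pu', 'l', 'uj8', 'ad392', 'uj8', 'ojnp', 'pit']

Matches to split on: at [2:5] → '(l)'; at [8:15] → '(ad392)'; at [18:24] → '(ojnp)'.
With a capturing group present, the delimiter's captured portion is kept in the result list.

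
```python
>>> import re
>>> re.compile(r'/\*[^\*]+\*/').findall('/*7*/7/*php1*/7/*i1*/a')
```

['/*7*/', '/*php1*/', '/*i1*/']

`findall` yields the raw match text (3 of them) because the pattern has no groups.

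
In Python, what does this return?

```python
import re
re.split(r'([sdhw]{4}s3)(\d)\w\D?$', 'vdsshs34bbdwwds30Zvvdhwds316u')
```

Pattern: exactly 4 of one of [sdhw], then the literal 's3' (captured); then a digit (captured); then a word character, then optionally a non-digit; then anchored at the end.
Matches to split on: at [20:29] → 'dhwds316u'.
Because the pattern has a capturing group, `split` also inserts each captured text between the pieces.

['vdsshs34bbdwwds30Zvv', 'dhwds3', '1', '']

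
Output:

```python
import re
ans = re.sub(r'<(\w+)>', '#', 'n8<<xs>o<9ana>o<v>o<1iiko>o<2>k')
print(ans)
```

Each match is replaced by '#'.

n8<#o#o#o#o#k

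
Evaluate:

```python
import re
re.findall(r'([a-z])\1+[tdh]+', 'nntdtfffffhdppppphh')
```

A backreference is literal: `\1` must see the identical characters the first group matched.
`findall` collects group 1 from each match (3 total).

['n', 'f', 'p']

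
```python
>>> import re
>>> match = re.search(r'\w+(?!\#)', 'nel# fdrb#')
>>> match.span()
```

(0, 2)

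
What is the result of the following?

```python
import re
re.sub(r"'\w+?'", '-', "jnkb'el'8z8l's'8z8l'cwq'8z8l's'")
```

Matches: at [4:8] → "'el'"; at [12:15] → "'s'"; at [19:24] → "'cwq'"; at [28:31] → "'s'".
Every occurrence is swapped for '-'.

'jnkb-8z8l-8z8l-8z8l-'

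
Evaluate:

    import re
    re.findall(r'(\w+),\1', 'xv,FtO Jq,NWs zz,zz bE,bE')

The backreference `\1` re-matches whatever the first group consumed, character for character.
`findall` collects group 1 from each match (2 total).

['zz', 'bE']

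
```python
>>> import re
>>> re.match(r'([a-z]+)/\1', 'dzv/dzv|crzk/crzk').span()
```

(0, 7)

After group 1 captures some text, `\1` only succeeds where that same text appears again.
`re.match` won't scan ahead — the pattern has to work from the very first character.
The match spans [0:7] → 'dzv/dzv'.
Captured: group 1 = 'dzv'.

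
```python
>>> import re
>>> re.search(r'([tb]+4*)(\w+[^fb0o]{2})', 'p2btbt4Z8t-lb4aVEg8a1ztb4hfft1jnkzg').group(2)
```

'Z8t-l'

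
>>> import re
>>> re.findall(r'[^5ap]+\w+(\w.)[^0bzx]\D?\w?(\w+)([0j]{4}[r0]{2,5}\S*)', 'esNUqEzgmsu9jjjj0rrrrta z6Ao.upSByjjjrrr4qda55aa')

The pattern matches one or more of any character except [5ap], then one or more of a word character; then a word character, then any character (captured); then any character except [0bzx], then optionally a non-digit, then optionally a word character; then one or more of a word character (captured); then exactly 4 of one of [0j], then 2 to 5 of one of [r0], then zero or more of a non-whitespace character (captured).
Walking the string: at [0:23] match 'esNUqEzgmsu9jjjj0rrrrta', groups = ('su', 'j', 'jjj0rrrrta').
With 3 capturing groups, `findall` returns a 3-tuple per match.

[('su', 'j', 'jjj0rrrrta')]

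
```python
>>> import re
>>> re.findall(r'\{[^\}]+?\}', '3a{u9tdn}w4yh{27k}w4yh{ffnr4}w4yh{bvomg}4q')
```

['{u9tdn}', '{27k}', '{ffnr4}', '{bvomg}']

Walking the string: at [2:9] → '{u9tdn}'; at [13:18] → '{27k}'; at [22:29] → '{ffnr4}'; at [33:40] → '{bvomg}'.
Since nothing is captured, `findall` lists the 4 matched substrings directly.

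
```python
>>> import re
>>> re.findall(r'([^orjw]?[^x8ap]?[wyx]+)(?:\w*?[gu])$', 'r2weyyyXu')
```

Pattern: optionally any character except [orjw], then optionally any character except [x8ap], then one or more of one of [wyx] (captured); then zero or more of a word character (lazy), then one of [gu] (non-capturing group); then anchored at the end.
Scanning left to right: at [1:9] match '2weyyyXu', group 1 = '2w'.
Because there's exactly one group, `findall` drops the full match and keeps group 1 from the one hit.

['2w']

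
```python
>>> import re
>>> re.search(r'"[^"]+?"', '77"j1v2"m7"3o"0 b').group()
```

`re.search` tries every starting position until one works.
The match spans [2:8] → '"j1v2"'.

'"j1v2"'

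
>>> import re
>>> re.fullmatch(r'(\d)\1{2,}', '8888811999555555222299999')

A backreference is literal: `\1` must see the identical characters the first group matched.
For `fullmatch`, every character of the input must be accounted for by the pattern.
Here the string isn't matched end-to-end, so the call returns None.

None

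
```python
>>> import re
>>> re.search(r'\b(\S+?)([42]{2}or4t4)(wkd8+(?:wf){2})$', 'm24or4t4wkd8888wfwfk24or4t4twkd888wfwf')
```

None

Here the pattern never matches, so the call returns None.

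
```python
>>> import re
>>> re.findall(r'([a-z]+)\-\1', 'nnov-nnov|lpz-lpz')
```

['nnov', 'lpz']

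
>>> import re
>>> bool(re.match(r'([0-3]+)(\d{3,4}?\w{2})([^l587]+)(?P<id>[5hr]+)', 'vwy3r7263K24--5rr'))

Pattern: one or more of a character in [0-3] (captured); then 3 to 4 of a digit (lazy), then exactly 2 of a word character (captured); then one or more of any character except [l587] (captured); then one or more of one of [5hr] (captured as 'id').
With `match`, the pattern is implicitly anchored at the beginning.
Here the string doesn't start with a match, so the call returns None, and `bool(None)` is False.

False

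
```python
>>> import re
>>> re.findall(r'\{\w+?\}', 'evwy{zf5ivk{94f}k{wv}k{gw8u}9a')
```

Since nothing is captured, `findall` lists the 3 matched substrings directly.

['{94f}', '{wv}', '{gw8u}']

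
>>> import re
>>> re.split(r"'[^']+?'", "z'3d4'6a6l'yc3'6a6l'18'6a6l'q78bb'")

['z', '6a6l', '6a6l', '6a6l', '']

Matches to split on: at [1:6] → "'3d4'"; at [10:15] → "'yc3'"; at [19:23] → "'18'"; at [27:34] → "'q78bb'".
Each match becomes a cut point; 5 segments remain.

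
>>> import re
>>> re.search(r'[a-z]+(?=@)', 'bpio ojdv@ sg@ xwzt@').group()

The lookaround is zero-width — it requires the adjacent text to match without consuming it, so the asserted text isn't part of the match.
`search` walks the string left to right and returns the first match it finds.
The match spans [5:9] → 'ojdv'.

'ojdv'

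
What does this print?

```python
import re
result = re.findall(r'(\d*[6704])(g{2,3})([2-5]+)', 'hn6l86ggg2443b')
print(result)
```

[('86', 'ggg', '2443')]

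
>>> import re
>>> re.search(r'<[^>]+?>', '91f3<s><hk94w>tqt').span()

`search` walks the string left to right and returns the first match it finds.
The match spans [4:7] → '<s>'.

(4, 7)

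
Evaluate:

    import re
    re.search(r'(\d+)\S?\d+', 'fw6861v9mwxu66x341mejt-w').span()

(2, 8)

The match spans [2:8] → '6861v9'.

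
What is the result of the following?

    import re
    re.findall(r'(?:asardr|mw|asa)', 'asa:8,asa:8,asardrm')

['asa', 'asa', 'asardr']

The regex engine tests alternatives in the order written; an earlier branch that matches wins even if a later one would match more.
Scanning left to right: at [0:3] → 'asa'; at [6:9] → 'asa'; at [12:18] → 'asardr'.
Since nothing is captured, `findall` lists the 3 matched substrings directly.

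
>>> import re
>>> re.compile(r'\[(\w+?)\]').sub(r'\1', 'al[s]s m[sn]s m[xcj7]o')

'alss msns mxcj7o'

Matches: at [2:5] → '[s]'; at [8:12] → '[sn]'; at [15:21] → '[xcj7]'.
`\1` in the replacement pulls in group 1's text for each match.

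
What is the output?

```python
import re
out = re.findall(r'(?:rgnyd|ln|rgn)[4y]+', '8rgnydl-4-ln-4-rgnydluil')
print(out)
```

['rgny', 'rgny']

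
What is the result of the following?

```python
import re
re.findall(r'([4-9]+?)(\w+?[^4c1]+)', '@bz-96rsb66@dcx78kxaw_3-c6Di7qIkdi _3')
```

This matches one or more of a character in [4-9] (lazy) (captured); then one or more of a word character (lazy), then one or more of any character except [4c1] (captured).
With the lazy modifier that quantifier settles for the fewest repetitions that let the rest of the pattern succeed (the atoms after it are unaffected and can still be greedy).
Scanning left to right: at [4:13] match '96rsb66@d', groups = ('9', '6rsb66@d'); at [15:24] match '78kxaw_3-', groups = ('7', '8kxaw_3-'); at [25:37] match '6Di7qIkdi _3', groups = ('6', 'Di7qIkdi _3').
`findall` packs the 2 group values into a tuple for every match.

[('9', '6rsb66@d'), ('7', '8kxaw_3-'), ('6', 'Di7qIkdi _3')]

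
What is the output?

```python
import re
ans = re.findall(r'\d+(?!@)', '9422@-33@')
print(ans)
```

['942', '3']

`(?!…)`/`(?<!…)` only lets a position through if the neighbouring text does NOT match; no characters are consumed.
Since nothing is captured, `findall` lists the 2 matched substrings directly.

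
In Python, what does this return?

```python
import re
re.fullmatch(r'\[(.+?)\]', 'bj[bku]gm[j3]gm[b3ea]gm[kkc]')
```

None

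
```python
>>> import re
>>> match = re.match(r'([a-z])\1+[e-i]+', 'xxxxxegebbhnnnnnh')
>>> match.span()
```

(0, 8)

`\1` is not a pattern — it's the concrete string captured by group 1, re-applied verbatim.
With `match`, the pattern is implicitly anchored at the beginning.
The match spans [0:8] → 'xxxxxege'.
Captured: group 1 = 'x'.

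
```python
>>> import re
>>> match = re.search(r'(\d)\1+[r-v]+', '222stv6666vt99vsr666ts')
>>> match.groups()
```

('2',)

The match spans [0:6] → '222stv'.
Captured: group 1 = '2'.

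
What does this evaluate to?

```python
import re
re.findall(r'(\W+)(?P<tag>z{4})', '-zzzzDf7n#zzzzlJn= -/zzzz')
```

[('-', 'zzzz'), ('#', 'zzzz'), ('= -/', 'zzzz')]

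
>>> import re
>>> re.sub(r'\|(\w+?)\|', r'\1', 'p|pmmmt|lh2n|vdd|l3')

Matches: at [1:8] → '|pmmmt|'; at [12:17] → '|vdd|'.
Each match is replaced using the text its own group 1 captured.

'ppmmmtlh2nvddl3'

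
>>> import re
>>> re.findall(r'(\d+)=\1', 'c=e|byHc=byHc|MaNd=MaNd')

[]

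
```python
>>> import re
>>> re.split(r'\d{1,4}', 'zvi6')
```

['zvi', '']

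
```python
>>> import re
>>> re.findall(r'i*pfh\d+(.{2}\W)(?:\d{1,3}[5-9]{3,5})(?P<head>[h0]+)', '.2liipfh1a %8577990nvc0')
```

The pattern matches zero or more of the literal 'i', then the literal 'pfh'; then one or more of a digit; then exactly 2 of any character, then a non-word character (captured); then 1 to 3 of a digit, then 3 to 5 of a character in [5-9] (non-capturing group); then one or more of one of [h0] (captured as 'head').
Walking the string: at [3:19] match 'iipfh1a %8577990', groups = ('a %', '0').
2 groups means the one result is a tuple of 2 captured strings — 1 here.

[('a %', '0')]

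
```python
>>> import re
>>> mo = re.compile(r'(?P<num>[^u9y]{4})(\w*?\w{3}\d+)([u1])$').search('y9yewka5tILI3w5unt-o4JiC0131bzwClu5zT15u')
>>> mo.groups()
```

('nt-o', '4JiC0131bzwClu5zT15', 'u')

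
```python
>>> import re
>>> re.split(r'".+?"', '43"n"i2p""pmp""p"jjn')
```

With the lazy modifier that quantifier settles for the fewest repetitions that let the rest of the pattern succeed (the atoms after it are unaffected and can still be greedy).
Matches to split on: at [2:5] → '"n"'; at [8:14] → '""pmp"'; at [14:17] → '"p"'.
Splitting on the pattern gives 4 pieces.

['43', 'i2p', '', 'jjn']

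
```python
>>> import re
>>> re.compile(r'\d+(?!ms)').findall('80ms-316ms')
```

['8', '31']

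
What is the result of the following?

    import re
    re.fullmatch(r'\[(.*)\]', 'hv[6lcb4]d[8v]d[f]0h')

`re.fullmatch` requires the pattern to consume the entire string.
Here the pattern can't cover the whole string, so the call returns None.

None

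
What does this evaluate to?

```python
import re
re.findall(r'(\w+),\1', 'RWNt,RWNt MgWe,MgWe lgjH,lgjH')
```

['RWNt', 'MgWe', 'lgjH']

A backreference is literal: `\1` must see the identical characters the first group matched.
Scanning left to right: at [0:9] match 'RWNt,RWNt', group 1 = 'RWNt'; at [10:19] match 'MgWe,MgWe', group 1 = 'MgWe'; at [20:29] match 'lgjH,lgjH', group 1 = 'lgjH'.
With a single group, `findall` returns only what that group captured — 3 items.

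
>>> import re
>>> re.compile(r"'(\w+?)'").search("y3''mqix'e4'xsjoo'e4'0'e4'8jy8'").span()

`search` walks the string left to right and returns the first match it finds.
The match spans [3:9] → "'mqix'".
Captured: group 1 = 'mqix'.

(3, 9)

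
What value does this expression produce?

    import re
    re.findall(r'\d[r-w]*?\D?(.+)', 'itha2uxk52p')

['xk52p']

This matches a digit; then zero or more of a character in [r-w] (lazy), then optionally a non-digit; then one or more of any character (captured).
Because the quantifier is non-greedy, it stops expanding at the earliest point where the rest of the pattern can succeed.
Walking the string: at [4:11] match '2uxk52p', group 1 = 'xk52p'.
One capturing group, so `findall` returns just the captured substring from the one match — 1 in all.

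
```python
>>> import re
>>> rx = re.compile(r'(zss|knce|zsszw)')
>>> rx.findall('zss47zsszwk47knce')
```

['zss', 'zss', 'knce']

The regex engine tests alternatives in the order written; an earlier branch that matches wins even if a later one would match more.
Scanning left to right: at [0:3] match 'zss', group 1 = 'zss'; at [5:8] match 'zss', group 1 = 'zss'; at [13:17] match 'knce', group 1 = 'knce'.
With a single group, `findall` returns only what that group captured — 3 items.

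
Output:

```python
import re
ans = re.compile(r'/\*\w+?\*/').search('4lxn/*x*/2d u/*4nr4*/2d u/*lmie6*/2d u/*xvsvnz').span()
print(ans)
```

(4, 9)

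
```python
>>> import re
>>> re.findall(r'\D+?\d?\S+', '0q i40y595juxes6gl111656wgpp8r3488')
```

Pattern: one or more of a non-digit (lazy); then optionally a digit, then one or more of a non-whitespace character.
Matches: at [1:34] → 'q i40y595juxes6gl111656wgpp8r3488'.
`findall` yields the raw match text (1 of them) because the pattern has no groups.

['q i40y595juxes6gl111656wgpp8r3488']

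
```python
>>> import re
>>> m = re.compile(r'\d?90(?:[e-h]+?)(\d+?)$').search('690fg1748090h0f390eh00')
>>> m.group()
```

'390eh00'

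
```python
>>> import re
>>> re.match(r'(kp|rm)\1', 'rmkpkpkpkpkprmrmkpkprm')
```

None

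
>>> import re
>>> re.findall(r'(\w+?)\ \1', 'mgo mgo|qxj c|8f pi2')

['mgo']

After group 1 captures some text, `\1` only succeeds where that same text appears again.
Walking the string: at [0:7] match 'mgo mgo', group 1 = 'mgo'.
Because there's exactly one group, `findall` drops the full match and keeps group 1 from the one hit.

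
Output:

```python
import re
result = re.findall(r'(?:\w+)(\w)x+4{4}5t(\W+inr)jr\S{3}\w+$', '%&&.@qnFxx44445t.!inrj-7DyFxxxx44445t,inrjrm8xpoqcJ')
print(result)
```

[('x', ',inr')]

The pattern matches one or more of a word character (non-capturing group); then a word character (captured); then one or more of the literal 'x', then exactly 4 of a literal '4', then the literal '5t'; then one or more of a non-word character, then the literal 'inr' (captured); then the literal 'jr', then exactly 3 of a non-whitespace character; then one or more of a word character; then anchored at the end.
2 groups means the one result is a tuple of 2 captured strings — 1 here.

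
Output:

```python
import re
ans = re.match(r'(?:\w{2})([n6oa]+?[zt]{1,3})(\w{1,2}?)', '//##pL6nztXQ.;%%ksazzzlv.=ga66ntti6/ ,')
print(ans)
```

None

The pattern matches exactly 2 of a word character (non-capturing group); then one or more of one of [n6oa] (lazy), then 1 to 3 of one of [zt] (captured); then 1 to 2 of a word character (lazy) (captured).
`re.match` only tries the pattern at the start of the string.
Here the pattern fails at index 0, so the call returns None.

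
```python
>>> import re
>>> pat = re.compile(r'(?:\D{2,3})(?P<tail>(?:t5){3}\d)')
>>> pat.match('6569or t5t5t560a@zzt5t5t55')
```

`match` is anchored at position 0; if the pattern doesn't fit there, it returns None.
Here the string doesn't start with a match, so the call returns None.

None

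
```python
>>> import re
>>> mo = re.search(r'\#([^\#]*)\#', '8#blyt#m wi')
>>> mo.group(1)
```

'blyt'

Unlike `match`, `search` isn't anchored — it looks for the pattern anywhere in the string.
The match spans [1:7] → '#blyt#'.
Captured: group 1 = 'blyt'.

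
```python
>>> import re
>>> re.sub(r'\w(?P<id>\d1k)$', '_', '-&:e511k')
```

'-&:e_'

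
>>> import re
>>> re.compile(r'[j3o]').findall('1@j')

Pattern: one of [j3o].
Scanning left to right: at [2:3] → 'j'.
Since nothing is captured, `findall` lists the 1 matched substring directly.

['j']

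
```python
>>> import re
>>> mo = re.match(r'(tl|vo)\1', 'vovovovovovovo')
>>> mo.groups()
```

('vo',)

After group 1 captures some text, `\1` only succeeds where that same text appears again.
`re.match` only tries the pattern at the start of the string.
The match spans [0:4] → 'vovo'.
Captured: group 1 = 'vo'.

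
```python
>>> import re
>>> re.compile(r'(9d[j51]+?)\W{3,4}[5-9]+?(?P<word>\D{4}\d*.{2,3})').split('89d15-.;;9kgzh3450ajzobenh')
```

['8', '9d15', 'kgzh3450ajz', 'obenh']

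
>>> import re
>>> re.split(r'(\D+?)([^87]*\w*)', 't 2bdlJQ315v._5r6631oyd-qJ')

Pattern: one or more of a non-digit (lazy) (captured); then zero or more of any character except [87], then zero or more of a word character (captured).
The `?` after the quantifier makes it lazy — it takes as little as possible before letting the rest of the pattern try.
Matches to split on: at [0:26] → 't 2bdlJQ315v._5r6631oyd-qJ'.
Because the pattern has a capturing group, `split` also inserts each captured text between the pieces.

['', 't', ' 2bdlJQ315v._5r6631oyd-qJ', '']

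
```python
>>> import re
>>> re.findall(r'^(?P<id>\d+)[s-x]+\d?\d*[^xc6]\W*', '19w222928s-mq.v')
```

Pattern: anchored at the start of the string; then one or more of a digit (captured as 'id'); then one or more of a character in [s-x], then optionally a digit, then zero or more of a digit; then any character except [xc6], then zero or more of a non-word character.
Walking the string: at [0:11] match '19w222928s-', group 1 = '19'.
Because there's exactly one group, `findall` drops the full match and keeps group 1 from the one hit.

['19']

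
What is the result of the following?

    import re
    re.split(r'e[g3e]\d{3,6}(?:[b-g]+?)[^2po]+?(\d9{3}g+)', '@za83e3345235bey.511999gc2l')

The pattern matches a literal 'e', then one of [g3e], then 3 to 6 of a digit; then one or more of a character in [b-g] (lazy) (non-capturing group); then one or more of any character except [2po] (lazy); then a digit, then exactly 3 of the literal '9', then one or more of the literal 'g' (captured).
Matches to split on: at [5:24] → 'e3345235bey.511999g'.
`re.split` interleaves the captured-group text with the surrounding fragments.

['@za83', '1999g', 'c2l']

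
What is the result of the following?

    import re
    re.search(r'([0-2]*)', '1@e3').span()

(0, 1)

This matches zero or more of a character in [0-2] (captured).
Unlike `match`, `search` isn't anchored — it looks for the pattern anywhere in the string.
The match spans [0:1] → '1'.
Captured: group 1 = '1'.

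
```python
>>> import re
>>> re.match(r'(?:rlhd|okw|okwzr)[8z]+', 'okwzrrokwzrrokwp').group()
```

`re.match` only tries the pattern at the start of the string.
The match spans [0:4] → 'okwz'.

'okwz'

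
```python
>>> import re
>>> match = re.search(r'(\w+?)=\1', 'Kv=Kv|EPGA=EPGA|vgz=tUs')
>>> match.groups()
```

The match spans [0:5] → 'Kv=Kv'.
Captured: group 1 = 'Kv'.

('Kv',)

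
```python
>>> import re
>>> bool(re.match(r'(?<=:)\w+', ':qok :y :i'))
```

False

Because the assertion is zero-width, the text it checks is not consumed and won't appear in the result.
With `match`, the pattern is implicitly anchored at the beginning.
Here the string doesn't start with a match, so the call returns None, and `bool(None)` is False.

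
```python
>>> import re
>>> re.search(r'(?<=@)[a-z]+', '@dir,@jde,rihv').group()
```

'dir'

Because the assertion is zero-width, the text it checks is not consumed and won't appear in the result.
`search` walks the string left to right and returns the first match it finds.
The match spans [1:4] → 'dir'.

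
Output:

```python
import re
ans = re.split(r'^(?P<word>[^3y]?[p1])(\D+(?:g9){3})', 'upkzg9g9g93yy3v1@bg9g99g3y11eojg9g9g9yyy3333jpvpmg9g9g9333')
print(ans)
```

['', 'up', 'kzg9g9g9', '3yy3v1@bg9g99g3y11eojg9g9g9yyy3333jpvpmg9g9g9333']

Pattern: anchored at the start of the string; then optionally any character except [3y], then one of [p1] (captured as 'word'); then one or more of a non-digit, then the literal 'g9' repeated 3 times (captured).
Matches to split on: at [0:10] → 'upkzg9g9g9'.
Because the pattern has a capturing group, `split` also inserts each captured text between the pieces.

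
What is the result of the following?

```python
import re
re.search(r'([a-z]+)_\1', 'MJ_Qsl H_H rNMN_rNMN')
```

A backreference is literal: `\1` must see the identical characters the first group matched.
Unlike `match`, `search` isn't anchored — it looks for the pattern anywhere in the string.
Here no position works, so the call returns None.

None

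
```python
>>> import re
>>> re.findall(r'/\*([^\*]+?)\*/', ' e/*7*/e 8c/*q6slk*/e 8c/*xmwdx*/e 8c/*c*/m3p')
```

['7', 'q6slk', 'xmwdx', 'c']

Because there's exactly one group, `findall` drops the full match and keeps group 1 from each hit.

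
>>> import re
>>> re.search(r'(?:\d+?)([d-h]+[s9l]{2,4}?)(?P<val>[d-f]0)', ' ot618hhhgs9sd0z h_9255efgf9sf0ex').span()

(3, 15)

The pattern matches one or more of a digit (lazy) (non-capturing group); then one or more of a character in [d-h], then 2 to 4 of one of [s9l] (lazy) (captured); then a character in [d-f], then a literal '0' (captured as 'val').
The match spans [3:15] → '618hhhgs9sd0'.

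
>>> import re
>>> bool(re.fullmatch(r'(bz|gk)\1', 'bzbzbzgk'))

False

`fullmatch` succeeds only if the pattern covers the string from start to end.
Here the pattern can't cover the whole string, so the call returns None, and `bool(None)` is False.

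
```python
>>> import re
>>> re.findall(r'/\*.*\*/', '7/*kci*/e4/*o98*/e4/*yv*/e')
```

With no groups in the pattern, `findall` gives back each whole match — 1 here.

['/*kci*/e4/*o98*/e4/*yv*/']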